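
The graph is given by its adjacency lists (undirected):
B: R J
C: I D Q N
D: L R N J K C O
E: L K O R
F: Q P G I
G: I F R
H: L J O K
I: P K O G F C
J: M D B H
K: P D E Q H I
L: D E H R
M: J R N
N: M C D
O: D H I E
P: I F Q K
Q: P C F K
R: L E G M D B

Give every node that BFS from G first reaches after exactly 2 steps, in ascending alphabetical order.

B, C, D, E, K, L, M, O, P, Q

Level 0: G
Level 1: F, I, R
Level 2: B, C, D, E, K, L, M, O, P, Q
Level 3: H, J, N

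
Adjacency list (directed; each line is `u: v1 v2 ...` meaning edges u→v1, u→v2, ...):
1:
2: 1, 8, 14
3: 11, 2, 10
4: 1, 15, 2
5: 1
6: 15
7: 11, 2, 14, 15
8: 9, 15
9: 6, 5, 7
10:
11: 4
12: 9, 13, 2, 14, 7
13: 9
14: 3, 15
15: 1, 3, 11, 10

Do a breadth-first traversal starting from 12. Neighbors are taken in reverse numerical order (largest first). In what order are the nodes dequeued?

Visit 12; enqueue 14, 13, 9, 7, 2 → queue [14, 13, 9, 7, 2]
Visit 14; enqueue 15, 3 → queue [13, 9, 7, 2, 15, 3]
Visit 13 → queue [9, 7, 2, 15, 3]
Visit 9; enqueue 6, 5 → queue [7, 2, 15, 3, 6, 5]
Visit 7; enqueue 11 → queue [2, 15, 3, 6, 5, 11]
Visit 2; enqueue 8, 1 → queue [15, 3, 6, 5, 11, 8, 1]
Visit 15; enqueue 10 → queue [3, 6, 5, 11, 8, 1, 10]
Visit 3 → queue [6, 5, 11, 8, 1, 10]
Visit 6 → queue [5, 11, 8, 1, 10]
Visit 5 → queue [11, 8, 1, 10]
Visit 11; enqueue 4 → queue [8, 1, 10, 4]
Visit 8 → queue [1, 10, 4]
Visit 1 → queue [10, 4]
Visit 10 → queue [4]
Visit 4 → queue []

12 → 14 → 13 → 9 → 7 → 2 → 15 → 3 → 6 → 5 → 11 → 8 → 1 → 10 → 4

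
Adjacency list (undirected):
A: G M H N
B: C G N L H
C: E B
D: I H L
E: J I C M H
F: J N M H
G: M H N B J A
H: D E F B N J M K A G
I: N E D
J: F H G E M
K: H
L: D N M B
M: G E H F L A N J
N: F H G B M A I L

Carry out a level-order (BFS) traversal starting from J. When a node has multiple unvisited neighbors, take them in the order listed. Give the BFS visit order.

J → F → H → G → E → M → N → D → B → K → A → I → C → L

Visit J; enqueue F, H, G, E, M → queue [F, H, G, E, M]
Visit F; enqueue N → queue [H, G, E, M, N]
Visit H; enqueue D, B, K, A → queue [G, E, M, N, D, B, K, A]
Visit G → queue [E, M, N, D, B, K, A]
Visit E; enqueue I, C → queue [M, N, D, B, K, A, I, C]
Visit M; enqueue L → queue [N, D, B, K, A, I, C, L]
Visit N → queue [D, B, K, A, I, C, L]
Visit D → queue [B, K, A, I, C, L]
Visit B → queue [K, A, I, C, L]
Visit K → queue [A, I, C, L]
Visit A → queue [I, C, L]
Visit I → queue [C, L]
Visit C → queue [L]
Visit L → queue []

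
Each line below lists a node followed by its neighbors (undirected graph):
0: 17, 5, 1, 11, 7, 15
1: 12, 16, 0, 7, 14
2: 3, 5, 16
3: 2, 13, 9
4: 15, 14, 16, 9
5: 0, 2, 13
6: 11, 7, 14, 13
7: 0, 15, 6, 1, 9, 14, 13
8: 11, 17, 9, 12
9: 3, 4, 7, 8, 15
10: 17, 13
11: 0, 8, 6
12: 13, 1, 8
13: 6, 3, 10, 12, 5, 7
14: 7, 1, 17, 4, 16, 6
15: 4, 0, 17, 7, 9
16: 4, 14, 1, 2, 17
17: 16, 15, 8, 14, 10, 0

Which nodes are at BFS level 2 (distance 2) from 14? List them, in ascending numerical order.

Level 0: 14
Level 1: 1, 4, 6, 7, 16, 17
Level 2: 0, 2, 8, 9, 10, 11, 12, 13, 15
Level 3: 3, 5

0, 2, 8, 9, 10, 11, 12, 13, 15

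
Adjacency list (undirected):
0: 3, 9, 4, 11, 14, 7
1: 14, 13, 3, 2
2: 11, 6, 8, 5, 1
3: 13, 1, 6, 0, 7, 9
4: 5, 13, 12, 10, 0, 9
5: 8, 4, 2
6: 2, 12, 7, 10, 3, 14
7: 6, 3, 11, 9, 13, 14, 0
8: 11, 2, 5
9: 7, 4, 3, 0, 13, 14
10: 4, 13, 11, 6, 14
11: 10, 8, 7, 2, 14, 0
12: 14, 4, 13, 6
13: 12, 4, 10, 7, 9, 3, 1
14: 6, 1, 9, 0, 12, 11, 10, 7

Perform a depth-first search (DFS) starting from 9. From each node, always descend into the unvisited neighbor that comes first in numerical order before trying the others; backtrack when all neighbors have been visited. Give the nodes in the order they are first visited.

9, 0, 3, 1, 2, 5, 4, 10, 6, 7, 11, 8, 14, 12, 13

Visit 9
9 → 0
0 → 3
3 → 1
1 → 2
2 → 5
5 → 4
4 → 10
10 → 6
6 → 7
7 → 11
11 → 8
11 → 14
14 → 12
12 → 13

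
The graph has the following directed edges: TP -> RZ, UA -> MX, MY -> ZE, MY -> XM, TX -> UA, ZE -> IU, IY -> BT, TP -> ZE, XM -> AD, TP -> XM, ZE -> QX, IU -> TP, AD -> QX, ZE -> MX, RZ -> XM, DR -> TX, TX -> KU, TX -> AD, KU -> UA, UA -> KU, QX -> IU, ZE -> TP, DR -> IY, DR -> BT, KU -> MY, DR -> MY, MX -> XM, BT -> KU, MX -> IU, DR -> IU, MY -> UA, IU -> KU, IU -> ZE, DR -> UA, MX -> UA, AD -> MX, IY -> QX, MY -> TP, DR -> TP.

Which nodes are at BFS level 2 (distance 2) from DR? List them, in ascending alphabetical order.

Level 0: DR
Level 1: BT, IU, IY, MY, TP, TX, UA
Level 2: AD, KU, MX, QX, RZ, XM, ZE

AD, KU, MX, QX, RZ, XM, ZE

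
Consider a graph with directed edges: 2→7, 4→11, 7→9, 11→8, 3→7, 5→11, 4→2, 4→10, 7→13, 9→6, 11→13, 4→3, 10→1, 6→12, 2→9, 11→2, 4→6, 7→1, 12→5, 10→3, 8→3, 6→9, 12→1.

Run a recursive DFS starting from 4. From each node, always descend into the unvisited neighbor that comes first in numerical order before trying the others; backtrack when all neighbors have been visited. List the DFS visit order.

4 -> 2 -> 7 -> 1 -> 9 -> 6 -> 12 -> 5 -> 11 -> 8 -> 3 -> 13 -> 10

Visit 4
4 → 2
2 → 7
7 → 1
7 → 9
9 → 6
6 → 12
12 → 5
5 → 11
11 → 8
8 → 3
11 → 13
4 → 10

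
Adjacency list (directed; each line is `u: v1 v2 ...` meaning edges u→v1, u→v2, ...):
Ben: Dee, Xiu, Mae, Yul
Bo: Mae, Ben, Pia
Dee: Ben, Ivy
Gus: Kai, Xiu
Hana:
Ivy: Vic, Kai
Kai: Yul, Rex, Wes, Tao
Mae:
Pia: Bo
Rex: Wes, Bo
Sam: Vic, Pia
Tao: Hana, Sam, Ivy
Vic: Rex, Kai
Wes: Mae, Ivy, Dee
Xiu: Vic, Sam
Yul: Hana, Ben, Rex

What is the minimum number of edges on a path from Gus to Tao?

Level 0: Gus
Level 1: Kai, Xiu
Level 2: Rex, Sam, Tao, Vic, Wes, Yul
Level 3: Ben, Bo, Dee, Hana, Ivy, Mae, Pia
Tao first appears at level 2.

2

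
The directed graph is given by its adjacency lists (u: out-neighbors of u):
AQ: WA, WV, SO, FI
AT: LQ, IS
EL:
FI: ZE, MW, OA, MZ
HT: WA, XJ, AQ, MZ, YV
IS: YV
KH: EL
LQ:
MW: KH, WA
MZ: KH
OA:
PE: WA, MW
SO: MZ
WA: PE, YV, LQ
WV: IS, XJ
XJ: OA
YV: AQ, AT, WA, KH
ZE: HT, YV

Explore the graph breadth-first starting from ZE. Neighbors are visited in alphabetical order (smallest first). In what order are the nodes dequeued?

ZE → HT → YV → AQ → MZ → WA → XJ → AT → KH → FI → SO → WV → LQ → PE → OA → IS → EL → MW

Visit ZE; enqueue HT, YV → queue [HT, YV]
Visit HT; enqueue AQ, MZ, WA, XJ → queue [YV, AQ, MZ, WA, XJ]
Visit YV; enqueue AT, KH → queue [AQ, MZ, WA, XJ, AT, KH]
Visit AQ; enqueue FI, SO, WV → queue [MZ, WA, XJ, AT, KH, FI, SO, WV]
Visit MZ → queue [WA, XJ, AT, KH, FI, SO, WV]
Visit WA; enqueue LQ, PE → queue [XJ, AT, KH, FI, SO, WV, LQ, PE]
Visit XJ; enqueue OA → queue [AT, KH, FI, SO, WV, LQ, PE, OA]
Visit AT; enqueue IS → queue [KH, FI, SO, WV, LQ, PE, OA, IS]
Visit KH; enqueue EL → queue [FI, SO, WV, LQ, PE, OA, IS, EL]
Visit FI; enqueue MW → queue [SO, WV, LQ, PE, OA, IS, EL, MW]
Visit SO → queue [WV, LQ, PE, OA, IS, EL, MW]
Visit WV → queue [LQ, PE, OA, IS, EL, MW]
Visit LQ → queue [PE, OA, IS, EL, MW]
Visit PE → queue [OA, IS, EL, MW]
Visit OA → queue [IS, EL, MW]
Visit IS → queue [EL, MW]
Visit EL → queue [MW]
Visit MW → queue []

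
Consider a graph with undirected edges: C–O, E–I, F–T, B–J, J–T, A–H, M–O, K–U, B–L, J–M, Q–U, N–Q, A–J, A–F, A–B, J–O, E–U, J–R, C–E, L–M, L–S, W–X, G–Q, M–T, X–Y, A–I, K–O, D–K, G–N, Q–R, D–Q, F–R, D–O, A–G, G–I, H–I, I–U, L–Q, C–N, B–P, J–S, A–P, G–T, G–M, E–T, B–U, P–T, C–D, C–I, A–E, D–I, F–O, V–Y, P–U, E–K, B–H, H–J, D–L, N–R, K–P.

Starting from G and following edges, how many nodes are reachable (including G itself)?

BFS from G visits: G, T, Q, N, M, I, A, P, J, F, E, U, R, L, D, C, O, H, B, K, S
Reachable nodes: 21 of 25 total.

21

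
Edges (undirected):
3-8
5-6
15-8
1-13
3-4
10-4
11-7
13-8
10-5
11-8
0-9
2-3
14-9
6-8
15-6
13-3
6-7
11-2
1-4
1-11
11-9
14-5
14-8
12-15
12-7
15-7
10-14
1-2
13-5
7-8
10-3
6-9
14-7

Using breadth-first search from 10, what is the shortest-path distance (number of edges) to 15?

Level 0: 10
Level 1: 3, 4, 5, 14
Level 2: 1, 2, 6, 7, 8, 9, 13
Level 3: 0, 11, 12, 15
15 first appears at level 3.

3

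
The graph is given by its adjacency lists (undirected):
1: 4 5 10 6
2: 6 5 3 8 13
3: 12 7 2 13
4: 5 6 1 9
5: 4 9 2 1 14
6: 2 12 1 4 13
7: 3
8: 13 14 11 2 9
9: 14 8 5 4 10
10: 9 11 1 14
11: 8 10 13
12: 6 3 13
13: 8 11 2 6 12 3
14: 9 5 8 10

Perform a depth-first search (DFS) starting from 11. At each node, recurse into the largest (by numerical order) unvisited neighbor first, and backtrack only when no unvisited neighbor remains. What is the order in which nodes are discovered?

Visit 11
11 → 13
13 → 12
12 → 6
6 → 4
4 → 9
9 → 14
14 → 10
10 → 1
1 → 5
5 → 2
2 → 8
2 → 3
3 → 7

11 → 13 → 12 → 6 → 4 → 9 → 14 → 10 → 1 → 5 → 2 → 8 → 3 → 7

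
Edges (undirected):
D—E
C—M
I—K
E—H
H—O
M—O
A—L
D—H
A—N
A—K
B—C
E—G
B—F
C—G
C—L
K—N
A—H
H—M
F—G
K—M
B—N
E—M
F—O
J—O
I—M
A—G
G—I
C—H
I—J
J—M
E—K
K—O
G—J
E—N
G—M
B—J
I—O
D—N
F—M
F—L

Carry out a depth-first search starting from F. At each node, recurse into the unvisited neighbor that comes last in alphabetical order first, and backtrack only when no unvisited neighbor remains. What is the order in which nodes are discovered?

Visit F
F → O
O → M
M → K
K → N
N → E
E → H
H → D
H → C
C → L
L → A
A → G
G → J
J → I
J → B

F → O → M → K → N → E → H → D → C → L → A → G → J → I → B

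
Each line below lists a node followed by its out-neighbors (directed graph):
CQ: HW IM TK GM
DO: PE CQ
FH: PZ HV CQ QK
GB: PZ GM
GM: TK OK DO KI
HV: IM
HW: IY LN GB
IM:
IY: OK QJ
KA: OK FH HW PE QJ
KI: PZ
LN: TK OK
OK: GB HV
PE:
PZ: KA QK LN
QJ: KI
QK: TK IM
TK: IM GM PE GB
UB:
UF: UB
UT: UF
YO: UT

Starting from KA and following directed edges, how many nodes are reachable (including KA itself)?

BFS from KA visits: KA, OK, FH, HW, PE, QJ, GB, HV, PZ, CQ, QK, IY, LN, KI, GM, IM, TK, DO
Reachable nodes: 18 of 22 total.

18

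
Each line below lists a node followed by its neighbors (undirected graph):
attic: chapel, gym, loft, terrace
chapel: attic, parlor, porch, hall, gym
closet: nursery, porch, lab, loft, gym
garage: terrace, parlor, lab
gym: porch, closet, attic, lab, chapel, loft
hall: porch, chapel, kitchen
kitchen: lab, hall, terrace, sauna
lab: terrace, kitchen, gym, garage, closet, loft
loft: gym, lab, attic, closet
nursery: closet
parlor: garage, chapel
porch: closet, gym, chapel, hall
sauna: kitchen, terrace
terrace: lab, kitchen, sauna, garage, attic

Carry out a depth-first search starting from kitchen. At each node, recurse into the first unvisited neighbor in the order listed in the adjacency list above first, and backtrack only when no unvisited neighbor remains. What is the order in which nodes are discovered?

Visit kitchen
kitchen → lab
lab → terrace
terrace → sauna
terrace → garage
garage → parlor
parlor → chapel
chapel → attic
attic → gym
gym → porch
porch → closet
closet → nursery
closet → loft
porch → hall

kitchen, lab, terrace, sauna, garage, parlor, chapel, attic, gym, porch, closet, nursery, loft, hall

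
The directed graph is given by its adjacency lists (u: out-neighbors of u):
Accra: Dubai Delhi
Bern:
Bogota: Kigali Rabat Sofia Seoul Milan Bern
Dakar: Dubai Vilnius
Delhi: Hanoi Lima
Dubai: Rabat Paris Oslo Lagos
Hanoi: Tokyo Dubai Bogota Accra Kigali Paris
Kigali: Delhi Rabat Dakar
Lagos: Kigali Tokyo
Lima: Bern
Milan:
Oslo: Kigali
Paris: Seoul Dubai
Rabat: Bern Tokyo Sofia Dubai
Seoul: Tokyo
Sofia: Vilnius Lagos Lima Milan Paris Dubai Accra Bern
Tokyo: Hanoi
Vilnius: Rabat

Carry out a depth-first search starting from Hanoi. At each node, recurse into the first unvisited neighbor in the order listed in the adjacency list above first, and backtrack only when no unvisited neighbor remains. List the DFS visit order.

Visit Hanoi
Hanoi → Tokyo
Hanoi → Dubai
Dubai → Rabat
Rabat → Bern
Rabat → Sofia
Sofia → Vilnius
Sofia → Lagos
Lagos → Kigali
Kigali → Delhi
Delhi → Lima
Kigali → Dakar
Sofia → Milan
Sofia → Paris
Paris → Seoul
Sofia → Accra
Dubai → Oslo
Hanoi → Bogota

Hanoi, Tokyo, Dubai, Rabat, Bern, Sofia, Vilnius, Lagos, Kigali, Delhi, Lima, Dakar, Milan, Paris, Seoul, Accra, Oslo, Bogota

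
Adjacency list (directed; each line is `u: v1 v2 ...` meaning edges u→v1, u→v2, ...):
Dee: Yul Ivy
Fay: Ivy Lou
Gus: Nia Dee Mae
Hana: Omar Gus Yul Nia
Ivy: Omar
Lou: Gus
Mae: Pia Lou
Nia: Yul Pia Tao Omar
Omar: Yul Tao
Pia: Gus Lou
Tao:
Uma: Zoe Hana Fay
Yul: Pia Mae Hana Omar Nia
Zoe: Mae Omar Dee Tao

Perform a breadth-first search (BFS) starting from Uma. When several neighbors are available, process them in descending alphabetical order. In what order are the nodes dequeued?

Uma → Zoe → Hana → Fay → Tao → Omar → Mae → Dee → Yul → Nia → Gus → Lou → Ivy → Pia

Visit Uma; enqueue Zoe, Hana, Fay → queue [Zoe, Hana, Fay]
Visit Zoe; enqueue Tao, Omar, Mae, Dee → queue [Hana, Fay, Tao, Omar, Mae, Dee]
Visit Hana; enqueue Yul, Nia, Gus → queue [Fay, Tao, Omar, Mae, Dee, Yul, Nia, Gus]
Visit Fay; enqueue Lou, Ivy → queue [Tao, Omar, Mae, Dee, Yul, Nia, Gus, Lou, Ivy]
Visit Tao → queue [Omar, Mae, Dee, Yul, Nia, Gus, Lou, Ivy]
Visit Omar → queue [Mae, Dee, Yul, Nia, Gus, Lou, Ivy]
Visit Mae; enqueue Pia → queue [Dee, Yul, Nia, Gus, Lou, Ivy, Pia]
Visit Dee → queue [Yul, Nia, Gus, Lou, Ivy, Pia]
Visit Yul → queue [Nia, Gus, Lou, Ivy, Pia]
Visit Nia → queue [Gus, Lou, Ivy, Pia]
Visit Gus → queue [Lou, Ivy, Pia]
Visit Lou → queue [Ivy, Pia]
Visit Ivy → queue [Pia]
Visit Pia → queue []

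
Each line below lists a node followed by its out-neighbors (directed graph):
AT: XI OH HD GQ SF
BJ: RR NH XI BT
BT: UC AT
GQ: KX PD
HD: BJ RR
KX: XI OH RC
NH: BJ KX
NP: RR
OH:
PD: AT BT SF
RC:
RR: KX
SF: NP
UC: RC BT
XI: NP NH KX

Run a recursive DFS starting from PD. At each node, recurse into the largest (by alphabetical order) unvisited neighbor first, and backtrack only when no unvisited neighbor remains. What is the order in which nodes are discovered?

Visit PD
PD → SF
SF → NP
NP → RR
RR → KX
KX → XI
XI → NH
NH → BJ
BJ → BT
BT → UC
UC → RC
BT → AT
AT → OH
AT → HD
AT → GQ

PD → SF → NP → RR → KX → XI → NH → BJ → BT → UC → RC → AT → OH → HD → GQ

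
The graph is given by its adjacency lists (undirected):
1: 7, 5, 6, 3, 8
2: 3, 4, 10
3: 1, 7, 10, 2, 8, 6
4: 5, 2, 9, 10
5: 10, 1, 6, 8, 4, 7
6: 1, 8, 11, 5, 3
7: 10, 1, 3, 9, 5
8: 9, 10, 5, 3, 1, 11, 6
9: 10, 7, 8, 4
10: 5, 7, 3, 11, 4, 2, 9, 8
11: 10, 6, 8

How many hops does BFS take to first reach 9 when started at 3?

2

Level 0: 3
Level 1: 1, 2, 6, 7, 8, 10
Level 2: 4, 5, 9, 11
9 first appears at level 2.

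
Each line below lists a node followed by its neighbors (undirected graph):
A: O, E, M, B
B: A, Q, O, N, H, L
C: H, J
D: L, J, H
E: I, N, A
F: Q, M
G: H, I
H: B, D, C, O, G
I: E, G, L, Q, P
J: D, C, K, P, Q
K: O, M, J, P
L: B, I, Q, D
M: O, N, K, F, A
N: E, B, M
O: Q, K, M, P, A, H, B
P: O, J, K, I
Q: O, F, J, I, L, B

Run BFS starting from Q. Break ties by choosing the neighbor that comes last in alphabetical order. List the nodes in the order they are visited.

Visit Q; enqueue O, L, J, I, F, B → queue [O, L, J, I, F, B]
Visit O; enqueue P, M, K, H, A → queue [L, J, I, F, B, P, M, K, H, A]
Visit L; enqueue D → queue [J, I, F, B, P, M, K, H, A, D]
Visit J; enqueue C → queue [I, F, B, P, M, K, H, A, D, C]
Visit I; enqueue G, E → queue [F, B, P, M, K, H, A, D, C, G, E]
Visit F → queue [B, P, M, K, H, A, D, C, G, E]
Visit B; enqueue N → queue [P, M, K, H, A, D, C, G, E, N]
Visit P → queue [M, K, H, A, D, C, G, E, N]
Visit M → queue [K, H, A, D, C, G, E, N]
Visit K → queue [H, A, D, C, G, E, N]
Visit H → queue [A, D, C, G, E, N]
Visit A → queue [D, C, G, E, N]
Visit D → queue [C, G, E, N]
Visit C → queue [G, E, N]
Visit G → queue [E, N]
Visit E → queue [N]
Visit N → queue []

Q, O, L, J, I, F, B, P, M, K, H, A, D, C, G, E, N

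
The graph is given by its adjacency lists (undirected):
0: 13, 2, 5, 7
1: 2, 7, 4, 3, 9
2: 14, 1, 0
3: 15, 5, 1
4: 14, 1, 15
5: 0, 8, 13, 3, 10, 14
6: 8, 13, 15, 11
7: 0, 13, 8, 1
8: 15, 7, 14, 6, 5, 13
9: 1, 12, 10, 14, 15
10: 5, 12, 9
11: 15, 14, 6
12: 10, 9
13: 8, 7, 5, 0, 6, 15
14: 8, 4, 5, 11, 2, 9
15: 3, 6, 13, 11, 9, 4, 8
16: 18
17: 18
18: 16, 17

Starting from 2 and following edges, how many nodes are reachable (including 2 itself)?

16

BFS from 2 visits: 2, 14, 1, 0, 8, 4, 5, 11, 9, 7, 3, 13, 15, 6, 10, 12
Reachable nodes: 16 of 19 total.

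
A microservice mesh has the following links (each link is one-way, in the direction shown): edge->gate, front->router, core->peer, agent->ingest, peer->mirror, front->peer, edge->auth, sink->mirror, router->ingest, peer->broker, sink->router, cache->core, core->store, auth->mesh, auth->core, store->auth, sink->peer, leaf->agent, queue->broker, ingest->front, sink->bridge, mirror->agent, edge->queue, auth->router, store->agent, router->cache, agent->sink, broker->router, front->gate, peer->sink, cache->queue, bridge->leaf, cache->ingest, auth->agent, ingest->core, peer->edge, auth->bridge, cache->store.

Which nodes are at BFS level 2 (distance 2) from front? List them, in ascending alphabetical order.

broker, cache, edge, ingest, mirror, sink

Level 0: front
Level 1: gate, peer, router
Level 2: broker, cache, edge, ingest, mirror, sink
Level 3: agent, auth, bridge, core, queue, store
Level 4: leaf, mesh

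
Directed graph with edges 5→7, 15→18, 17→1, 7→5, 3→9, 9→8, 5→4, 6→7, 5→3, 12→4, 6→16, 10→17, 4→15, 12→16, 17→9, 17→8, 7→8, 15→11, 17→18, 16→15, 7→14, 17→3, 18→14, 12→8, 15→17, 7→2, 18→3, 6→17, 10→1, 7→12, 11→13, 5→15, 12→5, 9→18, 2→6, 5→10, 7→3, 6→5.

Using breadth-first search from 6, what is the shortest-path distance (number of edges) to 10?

2

Level 0: 6
Level 1: 5, 7, 16, 17
Level 2: 1, 2, 3, 4, 8, 9, 10, 12, 14, 15, 18
Level 3: 11
Level 4: 13
10 first appears at level 2.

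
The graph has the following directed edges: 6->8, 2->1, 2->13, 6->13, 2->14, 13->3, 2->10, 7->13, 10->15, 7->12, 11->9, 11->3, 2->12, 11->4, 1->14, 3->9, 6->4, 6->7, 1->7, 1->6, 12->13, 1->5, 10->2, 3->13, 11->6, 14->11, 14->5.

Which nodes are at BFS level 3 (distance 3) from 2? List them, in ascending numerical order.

4, 8, 9

Level 0: 2
Level 1: 1, 10, 12, 13, 14
Level 2: 3, 5, 6, 7, 11, 15
Level 3: 4, 8, 9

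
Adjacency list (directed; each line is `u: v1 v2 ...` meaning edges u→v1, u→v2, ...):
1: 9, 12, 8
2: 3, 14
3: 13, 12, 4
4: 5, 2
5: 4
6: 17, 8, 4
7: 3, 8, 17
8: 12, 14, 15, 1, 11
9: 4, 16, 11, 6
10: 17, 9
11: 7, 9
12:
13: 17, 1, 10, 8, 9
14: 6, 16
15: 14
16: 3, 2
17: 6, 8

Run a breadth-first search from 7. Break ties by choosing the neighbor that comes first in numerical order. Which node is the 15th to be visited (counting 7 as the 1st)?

Visit 7; enqueue 3, 8, 17 → queue [3, 8, 17]
Visit 3; enqueue 4, 12, 13 → queue [8, 17, 4, 12, 13]
Visit 8; enqueue 1, 11, 14, 15 → queue [17, 4, 12, 13, 1, 11, 14, 15]
Visit 17; enqueue 6 → queue [4, 12, 13, 1, 11, 14, 15, 6]
Visit 4; enqueue 2, 5 → queue [12, 13, 1, 11, 14, 15, 6, 2, 5]
Visit 12 → queue [13, 1, 11, 14, 15, 6, 2, 5]
Visit 13; enqueue 9, 10 → queue [1, 11, 14, 15, 6, 2, 5, 9, 10]
Visit 1 → queue [11, 14, 15, 6, 2, 5, 9, 10]
Visit 11 → queue [14, 15, 6, 2, 5, 9, 10]
Visit 14; enqueue 16 → queue [15, 6, 2, 5, 9, 10, 16]
Visit 15 → queue [6, 2, 5, 9, 10, 16]
Visit 6 → queue [2, 5, 9, 10, 16]
Visit 2 → queue [5, 9, 10, 16]
Visit 5 → queue [9, 10, 16]
Visit 9 → queue [10, 16]
Visit 10 → queue [16]
Visit 16 → queue []

Visit order: 7, 3, 8, 17, 4, 12, 13, 1, 11, 14, 15, 6, 2, 5, 9, 10, 16

9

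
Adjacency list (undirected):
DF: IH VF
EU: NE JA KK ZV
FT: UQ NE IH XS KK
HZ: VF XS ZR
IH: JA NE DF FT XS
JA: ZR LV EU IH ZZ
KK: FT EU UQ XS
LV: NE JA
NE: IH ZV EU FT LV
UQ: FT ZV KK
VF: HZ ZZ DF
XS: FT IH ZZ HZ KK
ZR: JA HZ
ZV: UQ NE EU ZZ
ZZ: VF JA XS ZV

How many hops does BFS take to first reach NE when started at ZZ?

Level 0: ZZ
Level 1: JA, VF, XS, ZV
Level 2: DF, EU, FT, HZ, IH, KK, LV, NE, UQ, ZR
NE first appears at level 2.

2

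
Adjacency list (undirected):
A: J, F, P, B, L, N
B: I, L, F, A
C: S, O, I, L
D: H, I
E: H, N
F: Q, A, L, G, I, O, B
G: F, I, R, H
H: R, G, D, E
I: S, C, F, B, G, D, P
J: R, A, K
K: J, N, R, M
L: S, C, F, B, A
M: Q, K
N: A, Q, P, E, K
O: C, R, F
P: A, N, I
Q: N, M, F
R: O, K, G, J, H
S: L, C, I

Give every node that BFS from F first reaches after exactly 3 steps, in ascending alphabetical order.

Level 0: F
Level 1: A, B, G, I, L, O, Q
Level 2: C, D, H, J, M, N, P, R, S
Level 3: E, K

E, K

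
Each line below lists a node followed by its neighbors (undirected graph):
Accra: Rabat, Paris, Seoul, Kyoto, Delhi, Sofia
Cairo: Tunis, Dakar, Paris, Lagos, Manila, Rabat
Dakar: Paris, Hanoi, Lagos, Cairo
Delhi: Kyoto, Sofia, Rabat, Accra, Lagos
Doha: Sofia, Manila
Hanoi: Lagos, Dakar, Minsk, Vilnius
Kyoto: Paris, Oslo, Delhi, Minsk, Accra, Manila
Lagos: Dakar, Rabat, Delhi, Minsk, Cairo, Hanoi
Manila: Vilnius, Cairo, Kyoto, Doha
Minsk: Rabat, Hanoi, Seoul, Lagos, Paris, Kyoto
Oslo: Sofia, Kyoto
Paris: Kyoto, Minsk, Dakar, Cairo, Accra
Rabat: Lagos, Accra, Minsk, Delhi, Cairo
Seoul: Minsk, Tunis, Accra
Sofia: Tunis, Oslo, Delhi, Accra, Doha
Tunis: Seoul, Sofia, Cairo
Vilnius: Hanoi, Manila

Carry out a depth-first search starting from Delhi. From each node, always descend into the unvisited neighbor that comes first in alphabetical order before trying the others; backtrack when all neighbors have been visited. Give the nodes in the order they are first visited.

Delhi → Accra → Kyoto → Manila → Cairo → Dakar → Hanoi → Lagos → Minsk → Paris → Rabat → Seoul → Tunis → Sofia → Doha → Oslo → Vilnius

Visit Delhi
Delhi → Accra
Accra → Kyoto
Kyoto → Manila
Manila → Cairo
Cairo → Dakar
Dakar → Hanoi
Hanoi → Lagos
Lagos → Minsk
Minsk → Paris
Minsk → Rabat
Minsk → Seoul
Seoul → Tunis
Tunis → Sofia
Sofia → Doha
Sofia → Oslo
Hanoi → Vilnius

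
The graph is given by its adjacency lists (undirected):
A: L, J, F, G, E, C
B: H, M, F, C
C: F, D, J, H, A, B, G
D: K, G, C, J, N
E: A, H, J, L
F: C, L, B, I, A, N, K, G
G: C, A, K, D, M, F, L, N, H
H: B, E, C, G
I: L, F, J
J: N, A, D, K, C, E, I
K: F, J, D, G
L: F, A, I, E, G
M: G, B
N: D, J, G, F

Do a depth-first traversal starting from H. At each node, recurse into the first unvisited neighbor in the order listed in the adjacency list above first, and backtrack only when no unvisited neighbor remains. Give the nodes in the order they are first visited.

Visit H
H → B
B → M
M → G
G → C
C → F
F → L
L → A
A → J
J → N
N → D
D → K
J → E
J → I

H, B, M, G, C, F, L, A, J, N, D, K, E, I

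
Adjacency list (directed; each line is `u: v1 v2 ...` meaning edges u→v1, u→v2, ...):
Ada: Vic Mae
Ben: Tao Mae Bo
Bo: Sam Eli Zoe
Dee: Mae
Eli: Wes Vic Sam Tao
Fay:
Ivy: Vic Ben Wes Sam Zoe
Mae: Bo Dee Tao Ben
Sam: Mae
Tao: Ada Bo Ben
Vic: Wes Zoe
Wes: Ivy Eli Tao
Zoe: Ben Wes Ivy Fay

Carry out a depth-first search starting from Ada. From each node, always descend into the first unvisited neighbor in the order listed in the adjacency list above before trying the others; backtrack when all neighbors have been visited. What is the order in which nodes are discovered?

Ada -> Vic -> Wes -> Ivy -> Ben -> Tao -> Bo -> Sam -> Mae -> Dee -> Eli -> Zoe -> Fay

Visit Ada
Ada → Vic
Vic → Wes
Wes → Ivy
Ivy → Ben
Ben → Tao
Tao → Bo
Bo → Sam
Sam → Mae
Mae → Dee
Bo → Eli
Bo → Zoe
Zoe → Fay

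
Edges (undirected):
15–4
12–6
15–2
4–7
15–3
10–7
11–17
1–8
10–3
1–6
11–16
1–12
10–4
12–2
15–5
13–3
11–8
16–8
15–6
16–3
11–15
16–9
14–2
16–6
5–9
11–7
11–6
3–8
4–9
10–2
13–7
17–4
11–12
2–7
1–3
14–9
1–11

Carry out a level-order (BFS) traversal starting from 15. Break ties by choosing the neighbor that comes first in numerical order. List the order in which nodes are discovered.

15 -> 2 -> 3 -> 4 -> 5 -> 6 -> 11 -> 7 -> 10 -> 12 -> 14 -> 1 -> 8 -> 13 -> 16 -> 9 -> 17

Visit 15; enqueue 2, 3, 4, 5, 6, 11 → queue [2, 3, 4, 5, 6, 11]
Visit 2; enqueue 7, 10, 12, 14 → queue [3, 4, 5, 6, 11, 7, 10, 12, 14]
Visit 3; enqueue 1, 8, 13, 16 → queue [4, 5, 6, 11, 7, 10, 12, 14, 1, 8, 13, 16]
Visit 4; enqueue 9, 17 → queue [5, 6, 11, 7, 10, 12, 14, 1, 8, 13, 16, 9, 17]
Visit 5 → queue [6, 11, 7, 10, 12, 14, 1, 8, 13, 16, 9, 17]
Visit 6 → queue [11, 7, 10, 12, 14, 1, 8, 13, 16, 9, 17]
Visit 11 → queue [7, 10, 12, 14, 1, 8, 13, 16, 9, 17]
Visit 7 → queue [10, 12, 14, 1, 8, 13, 16, 9, 17]
Visit 10 → queue [12, 14, 1, 8, 13, 16, 9, 17]
Visit 12 → queue [14, 1, 8, 13, 16, 9, 17]
Visit 14 → queue [1, 8, 13, 16, 9, 17]
Visit 1 → queue [8, 13, 16, 9, 17]
Visit 8 → queue [13, 16, 9, 17]
Visit 13 → queue [16, 9, 17]
Visit 16 → queue [9, 17]
Visit 9 → queue [17]
Visit 17 → queue []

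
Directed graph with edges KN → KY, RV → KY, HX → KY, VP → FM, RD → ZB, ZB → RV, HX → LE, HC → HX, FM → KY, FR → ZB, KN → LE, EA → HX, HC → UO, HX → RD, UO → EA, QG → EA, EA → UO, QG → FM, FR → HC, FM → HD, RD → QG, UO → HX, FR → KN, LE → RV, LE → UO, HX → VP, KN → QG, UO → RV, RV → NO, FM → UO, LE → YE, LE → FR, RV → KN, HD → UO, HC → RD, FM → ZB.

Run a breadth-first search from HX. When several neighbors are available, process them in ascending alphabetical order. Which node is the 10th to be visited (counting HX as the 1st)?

Visit HX; enqueue KY, LE, RD, VP → queue [KY, LE, RD, VP]
Visit KY → queue [LE, RD, VP]
Visit LE; enqueue FR, RV, UO, YE → queue [RD, VP, FR, RV, UO, YE]
Visit RD; enqueue QG, ZB → queue [VP, FR, RV, UO, YE, QG, ZB]
Visit VP; enqueue FM → queue [FR, RV, UO, YE, QG, ZB, FM]
Visit FR; enqueue HC, KN → queue [RV, UO, YE, QG, ZB, FM, HC, KN]
Visit RV; enqueue NO → queue [UO, YE, QG, ZB, FM, HC, KN, NO]
Visit UO; enqueue EA → queue [YE, QG, ZB, FM, HC, KN, NO, EA]
Visit YE → queue [QG, ZB, FM, HC, KN, NO, EA]
Visit QG → queue [ZB, FM, HC, KN, NO, EA]
Visit ZB → queue [FM, HC, KN, NO, EA]
Visit FM; enqueue HD → queue [HC, KN, NO, EA, HD]
Visit HC → queue [KN, NO, EA, HD]
Visit KN → queue [NO, EA, HD]
Visit NO → queue [EA, HD]
Visit EA → queue [HD]
Visit HD → queue []

Visit order: HX, KY, LE, RD, VP, FR, RV, UO, YE, QG, ZB, FM, HC, KN, NO, EA, HD

QG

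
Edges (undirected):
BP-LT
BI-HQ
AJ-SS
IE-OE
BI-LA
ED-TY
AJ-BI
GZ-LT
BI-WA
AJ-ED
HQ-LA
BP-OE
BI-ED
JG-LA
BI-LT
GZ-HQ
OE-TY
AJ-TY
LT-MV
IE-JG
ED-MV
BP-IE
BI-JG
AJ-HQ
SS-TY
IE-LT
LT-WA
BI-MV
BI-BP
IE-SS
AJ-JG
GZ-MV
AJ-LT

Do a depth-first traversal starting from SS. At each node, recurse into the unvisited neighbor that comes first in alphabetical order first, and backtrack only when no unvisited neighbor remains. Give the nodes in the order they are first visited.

Visit SS
SS → AJ
AJ → BI
BI → BP
BP → IE
IE → JG
JG → LA
LA → HQ
HQ → GZ
GZ → LT
LT → MV
MV → ED
ED → TY
TY → OE
LT → WA

SS, AJ, BI, BP, IE, JG, LA, HQ, GZ, LT, MV, ED, TY, OE, WA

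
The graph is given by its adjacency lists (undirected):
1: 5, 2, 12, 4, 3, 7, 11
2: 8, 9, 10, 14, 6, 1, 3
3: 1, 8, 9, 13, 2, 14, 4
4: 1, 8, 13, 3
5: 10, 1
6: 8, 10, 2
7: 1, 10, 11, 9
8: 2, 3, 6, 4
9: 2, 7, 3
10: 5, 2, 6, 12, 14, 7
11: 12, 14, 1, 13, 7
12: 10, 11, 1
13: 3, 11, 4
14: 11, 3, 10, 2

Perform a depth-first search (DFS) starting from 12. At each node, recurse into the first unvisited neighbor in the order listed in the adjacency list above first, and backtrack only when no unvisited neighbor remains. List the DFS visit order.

Visit 12
12 → 10
10 → 5
5 → 1
1 → 2
2 → 8
8 → 3
3 → 9
9 → 7
7 → 11
11 → 14
11 → 13
13 → 4
8 → 6

12 10 5 1 2 8 3 9 7 11 14 13 4 6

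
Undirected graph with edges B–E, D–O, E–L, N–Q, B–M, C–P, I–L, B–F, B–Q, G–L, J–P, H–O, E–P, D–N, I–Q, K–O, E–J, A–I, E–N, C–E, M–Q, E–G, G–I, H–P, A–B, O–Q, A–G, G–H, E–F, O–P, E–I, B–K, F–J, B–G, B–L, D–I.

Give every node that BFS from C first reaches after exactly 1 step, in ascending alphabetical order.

Level 0: C
Level 1: E, P
Level 2: B, F, G, H, I, J, L, N, O
Level 3: A, D, K, M, Q

E, P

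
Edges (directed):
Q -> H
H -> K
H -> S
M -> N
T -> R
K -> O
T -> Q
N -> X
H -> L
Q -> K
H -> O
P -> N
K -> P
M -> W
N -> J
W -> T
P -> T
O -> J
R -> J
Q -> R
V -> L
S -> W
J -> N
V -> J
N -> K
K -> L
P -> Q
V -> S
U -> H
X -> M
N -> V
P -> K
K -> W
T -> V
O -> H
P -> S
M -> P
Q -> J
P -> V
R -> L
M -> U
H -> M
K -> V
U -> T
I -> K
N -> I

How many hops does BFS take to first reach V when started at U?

Level 0: U
Level 1: H, T
Level 2: K, L, M, O, Q, R, S, V
Level 3: J, N, P, W
Level 4: I, X
V first appears at level 2.

2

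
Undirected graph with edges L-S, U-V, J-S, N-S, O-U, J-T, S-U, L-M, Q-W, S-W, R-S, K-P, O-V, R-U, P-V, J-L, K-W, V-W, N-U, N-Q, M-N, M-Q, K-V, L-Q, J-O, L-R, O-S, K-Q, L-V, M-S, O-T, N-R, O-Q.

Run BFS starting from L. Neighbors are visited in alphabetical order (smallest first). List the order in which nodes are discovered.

Visit L; enqueue J, M, Q, R, S, V → queue [J, M, Q, R, S, V]
Visit J; enqueue O, T → queue [M, Q, R, S, V, O, T]
Visit M; enqueue N → queue [Q, R, S, V, O, T, N]
Visit Q; enqueue K, W → queue [R, S, V, O, T, N, K, W]
Visit R; enqueue U → queue [S, V, O, T, N, K, W, U]
Visit S → queue [V, O, T, N, K, W, U]
Visit V; enqueue P → queue [O, T, N, K, W, U, P]
Visit O → queue [T, N, K, W, U, P]
Visit T → queue [N, K, W, U, P]
Visit N → queue [K, W, U, P]
Visit K → queue [W, U, P]
Visit W → queue [U, P]
Visit U → queue [P]
Visit P → queue []

L → J → M → Q → R → S → V → O → T → N → K → W → U → P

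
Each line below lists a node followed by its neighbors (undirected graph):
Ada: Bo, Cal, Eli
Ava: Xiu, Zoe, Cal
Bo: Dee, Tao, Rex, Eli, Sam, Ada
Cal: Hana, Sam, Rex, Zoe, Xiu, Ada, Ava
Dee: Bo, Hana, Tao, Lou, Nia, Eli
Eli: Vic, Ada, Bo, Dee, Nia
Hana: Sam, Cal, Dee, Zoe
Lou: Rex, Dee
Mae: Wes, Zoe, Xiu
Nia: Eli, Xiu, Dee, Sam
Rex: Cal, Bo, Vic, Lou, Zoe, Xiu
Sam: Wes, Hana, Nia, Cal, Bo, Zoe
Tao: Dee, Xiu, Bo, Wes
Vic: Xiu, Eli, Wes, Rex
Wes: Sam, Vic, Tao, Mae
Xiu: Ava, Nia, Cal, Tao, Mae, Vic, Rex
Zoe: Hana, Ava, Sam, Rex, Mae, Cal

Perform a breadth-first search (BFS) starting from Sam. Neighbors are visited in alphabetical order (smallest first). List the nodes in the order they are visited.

Visit Sam; enqueue Bo, Cal, Hana, Nia, Wes, Zoe → queue [Bo, Cal, Hana, Nia, Wes, Zoe]
Visit Bo; enqueue Ada, Dee, Eli, Rex, Tao → queue [Cal, Hana, Nia, Wes, Zoe, Ada, Dee, Eli, Rex, Tao]
Visit Cal; enqueue Ava, Xiu → queue [Hana, Nia, Wes, Zoe, Ada, Dee, Eli, Rex, Tao, Ava, Xiu]
Visit Hana → queue [Nia, Wes, Zoe, Ada, Dee, Eli, Rex, Tao, Ava, Xiu]
Visit Nia → queue [Wes, Zoe, Ada, Dee, Eli, Rex, Tao, Ava, Xiu]
Visit Wes; enqueue Mae, Vic → queue [Zoe, Ada, Dee, Eli, Rex, Tao, Ava, Xiu, Mae, Vic]
Visit Zoe → queue [Ada, Dee, Eli, Rex, Tao, Ava, Xiu, Mae, Vic]
Visit Ada → queue [Dee, Eli, Rex, Tao, Ava, Xiu, Mae, Vic]
Visit Dee; enqueue Lou → queue [Eli, Rex, Tao, Ava, Xiu, Mae, Vic, Lou]
Visit Eli → queue [Rex, Tao, Ava, Xiu, Mae, Vic, Lou]
Visit Rex → queue [Tao, Ava, Xiu, Mae, Vic, Lou]
Visit Tao → queue [Ava, Xiu, Mae, Vic, Lou]
Visit Ava → queue [Xiu, Mae, Vic, Lou]
Visit Xiu → queue [Mae, Vic, Lou]
Visit Mae → queue [Vic, Lou]
Visit Vic → queue [Lou]
Visit Lou → queue []

Sam -> Bo -> Cal -> Hana -> Nia -> Wes -> Zoe -> Ada -> Dee -> Eli -> Rex -> Tao -> Ava -> Xiu -> Mae -> Vic -> Lou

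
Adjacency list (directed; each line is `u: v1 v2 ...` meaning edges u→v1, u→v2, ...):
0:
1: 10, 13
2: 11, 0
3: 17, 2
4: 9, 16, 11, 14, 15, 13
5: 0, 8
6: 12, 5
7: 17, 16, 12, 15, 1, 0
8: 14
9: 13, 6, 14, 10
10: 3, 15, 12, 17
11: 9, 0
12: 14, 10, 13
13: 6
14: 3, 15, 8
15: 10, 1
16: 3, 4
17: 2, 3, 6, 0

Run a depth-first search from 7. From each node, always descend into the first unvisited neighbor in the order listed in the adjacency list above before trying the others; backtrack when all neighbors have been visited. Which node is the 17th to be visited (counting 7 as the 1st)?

16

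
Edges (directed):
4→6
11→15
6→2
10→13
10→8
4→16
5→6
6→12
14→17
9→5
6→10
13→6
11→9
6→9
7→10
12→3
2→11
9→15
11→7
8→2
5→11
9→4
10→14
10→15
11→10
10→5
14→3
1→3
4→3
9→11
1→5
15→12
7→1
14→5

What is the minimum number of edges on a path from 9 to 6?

Level 0: 9
Level 1: 4, 5, 11, 15
Level 2: 3, 6, 7, 10, 12, 16
Level 3: 1, 2, 8, 13, 14
Level 4: 17
6 first appears at level 2.

2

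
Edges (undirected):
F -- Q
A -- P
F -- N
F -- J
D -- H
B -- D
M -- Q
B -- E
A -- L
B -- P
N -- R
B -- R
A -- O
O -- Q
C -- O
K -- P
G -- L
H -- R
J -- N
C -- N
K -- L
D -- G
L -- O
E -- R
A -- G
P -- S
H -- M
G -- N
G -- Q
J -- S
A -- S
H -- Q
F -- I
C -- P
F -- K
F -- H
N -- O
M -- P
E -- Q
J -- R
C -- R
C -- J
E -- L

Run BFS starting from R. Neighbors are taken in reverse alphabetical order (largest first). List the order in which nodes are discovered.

Visit R; enqueue N, J, H, E, C, B → queue [N, J, H, E, C, B]
Visit N; enqueue O, G, F → queue [J, H, E, C, B, O, G, F]
Visit J; enqueue S → queue [H, E, C, B, O, G, F, S]
Visit H; enqueue Q, M, D → queue [E, C, B, O, G, F, S, Q, M, D]
Visit E; enqueue L → queue [C, B, O, G, F, S, Q, M, D, L]
Visit C; enqueue P → queue [B, O, G, F, S, Q, M, D, L, P]
Visit B → queue [O, G, F, S, Q, M, D, L, P]
Visit O; enqueue A → queue [G, F, S, Q, M, D, L, P, A]
Visit G → queue [F, S, Q, M, D, L, P, A]
Visit F; enqueue K, I → queue [S, Q, M, D, L, P, A, K, I]
Visit S → queue [Q, M, D, L, P, A, K, I]
Visit Q → queue [M, D, L, P, A, K, I]
Visit M → queue [D, L, P, A, K, I]
Visit D → queue [L, P, A, K, I]
Visit L → queue [P, A, K, I]
Visit P → queue [A, K, I]
Visit A → queue [K, I]
Visit K → queue [I]
Visit I → queue []

R, N, J, H, E, C, B, O, G, F, S, Q, M, D, L, P, A, K, I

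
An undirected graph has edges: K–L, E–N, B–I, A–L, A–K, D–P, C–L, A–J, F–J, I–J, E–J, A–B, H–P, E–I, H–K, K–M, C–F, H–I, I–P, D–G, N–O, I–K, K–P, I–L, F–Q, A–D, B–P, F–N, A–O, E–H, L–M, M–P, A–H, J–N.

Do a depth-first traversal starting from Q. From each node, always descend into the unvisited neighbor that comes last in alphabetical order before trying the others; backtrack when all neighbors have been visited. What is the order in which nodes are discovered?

Q, F, N, O, A, L, M, P, K, I, J, E, H, B, D, G, C

Visit Q
Q → F
F → N
N → O
O → A
A → L
L → M
M → P
P → K
K → I
I → J
J → E
E → H
I → B
P → D
D → G
L → C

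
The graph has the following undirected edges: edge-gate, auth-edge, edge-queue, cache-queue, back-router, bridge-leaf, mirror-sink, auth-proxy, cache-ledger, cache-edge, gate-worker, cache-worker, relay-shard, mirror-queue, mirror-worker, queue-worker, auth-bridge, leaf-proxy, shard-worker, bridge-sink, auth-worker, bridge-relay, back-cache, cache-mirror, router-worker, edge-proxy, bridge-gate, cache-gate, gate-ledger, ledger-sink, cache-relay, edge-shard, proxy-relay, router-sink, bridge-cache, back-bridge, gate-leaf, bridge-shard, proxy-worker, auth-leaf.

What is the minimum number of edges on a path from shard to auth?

2

Level 0: shard
Level 1: bridge, edge, relay, worker
Level 2: auth, back, cache, gate, leaf, mirror, proxy, queue, router, sink
Level 3: ledger
auth first appears at level 2.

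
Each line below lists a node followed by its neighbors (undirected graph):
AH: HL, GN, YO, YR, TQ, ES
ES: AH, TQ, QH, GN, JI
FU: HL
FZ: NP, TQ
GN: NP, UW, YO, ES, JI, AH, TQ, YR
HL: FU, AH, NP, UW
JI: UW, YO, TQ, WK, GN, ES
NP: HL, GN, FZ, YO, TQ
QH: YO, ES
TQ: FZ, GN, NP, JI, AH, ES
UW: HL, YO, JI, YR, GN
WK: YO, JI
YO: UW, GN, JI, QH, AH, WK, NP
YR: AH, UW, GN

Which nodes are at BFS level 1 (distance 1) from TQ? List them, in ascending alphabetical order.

AH, ES, FZ, GN, JI, NP

Level 0: TQ
Level 1: AH, ES, FZ, GN, JI, NP
Level 2: HL, QH, UW, WK, YO, YR
Level 3: FU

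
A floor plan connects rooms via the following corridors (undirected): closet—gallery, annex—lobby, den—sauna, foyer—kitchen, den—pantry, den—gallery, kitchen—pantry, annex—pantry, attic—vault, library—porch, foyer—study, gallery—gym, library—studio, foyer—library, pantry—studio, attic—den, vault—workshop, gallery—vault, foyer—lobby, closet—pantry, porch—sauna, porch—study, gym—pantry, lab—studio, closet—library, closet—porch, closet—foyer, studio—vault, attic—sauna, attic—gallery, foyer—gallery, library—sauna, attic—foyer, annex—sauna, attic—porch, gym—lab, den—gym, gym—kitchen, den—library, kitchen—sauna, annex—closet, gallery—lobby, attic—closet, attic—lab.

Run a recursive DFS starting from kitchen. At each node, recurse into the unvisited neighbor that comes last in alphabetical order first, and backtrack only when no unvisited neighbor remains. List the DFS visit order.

Visit kitchen
kitchen → sauna
sauna → porch
porch → study
study → foyer
foyer → lobby
lobby → gallery
gallery → vault
vault → workshop
vault → studio
studio → pantry
pantry → gym
gym → lab
lab → attic
attic → den
den → library
library → closet
closet → annex

kitchen sauna porch study foyer lobby gallery vault workshop studio pantry gym lab attic den library closet annex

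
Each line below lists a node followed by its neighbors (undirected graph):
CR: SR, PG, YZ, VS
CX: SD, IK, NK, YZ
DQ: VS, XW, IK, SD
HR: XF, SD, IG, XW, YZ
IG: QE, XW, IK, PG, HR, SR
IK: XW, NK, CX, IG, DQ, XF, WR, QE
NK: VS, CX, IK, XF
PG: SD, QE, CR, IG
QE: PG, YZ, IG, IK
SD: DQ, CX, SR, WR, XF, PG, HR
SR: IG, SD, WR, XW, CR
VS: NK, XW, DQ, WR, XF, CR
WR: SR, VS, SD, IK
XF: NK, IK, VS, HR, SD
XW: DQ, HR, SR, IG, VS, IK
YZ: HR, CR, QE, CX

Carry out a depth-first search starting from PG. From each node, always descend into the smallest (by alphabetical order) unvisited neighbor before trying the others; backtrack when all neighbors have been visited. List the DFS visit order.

Visit PG
PG → CR
CR → SR
SR → IG
IG → HR
HR → SD
SD → CX
CX → IK
IK → DQ
DQ → VS
VS → NK
NK → XF
VS → WR
VS → XW
IK → QE
QE → YZ

PG, CR, SR, IG, HR, SD, CX, IK, DQ, VS, NK, XF, WR, XW, QE, YZ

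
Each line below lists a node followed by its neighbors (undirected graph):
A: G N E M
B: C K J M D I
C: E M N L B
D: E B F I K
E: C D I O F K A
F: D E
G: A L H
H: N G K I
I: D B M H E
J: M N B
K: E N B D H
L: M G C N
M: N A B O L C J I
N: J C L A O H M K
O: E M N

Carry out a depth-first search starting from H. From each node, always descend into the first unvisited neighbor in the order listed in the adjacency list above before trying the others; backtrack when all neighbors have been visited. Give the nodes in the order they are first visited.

Visit H
H → N
N → J
J → M
M → A
A → G
G → L
L → C
C → E
E → D
D → B
B → K
B → I
D → F
E → O

H → N → J → M → A → G → L → C → E → D → B → K → I → F → O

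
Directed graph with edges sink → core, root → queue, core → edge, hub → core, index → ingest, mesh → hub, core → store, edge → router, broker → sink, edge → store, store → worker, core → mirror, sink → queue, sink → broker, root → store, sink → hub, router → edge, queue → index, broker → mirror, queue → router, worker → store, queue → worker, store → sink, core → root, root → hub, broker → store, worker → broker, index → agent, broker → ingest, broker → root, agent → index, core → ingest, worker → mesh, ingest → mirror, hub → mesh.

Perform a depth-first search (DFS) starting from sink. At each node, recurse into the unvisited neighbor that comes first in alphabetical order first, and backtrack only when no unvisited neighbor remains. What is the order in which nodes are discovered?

sink, broker, ingest, mirror, root, hub, core, edge, router, store, worker, mesh, queue, index, agent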